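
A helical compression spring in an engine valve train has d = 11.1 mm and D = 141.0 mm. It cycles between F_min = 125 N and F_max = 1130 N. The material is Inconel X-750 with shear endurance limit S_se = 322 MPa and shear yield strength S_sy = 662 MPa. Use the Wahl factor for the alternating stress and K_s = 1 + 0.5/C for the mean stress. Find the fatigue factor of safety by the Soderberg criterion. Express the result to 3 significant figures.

1.40

C = D/d = 141.0/11.1 = 12.7027; K_W = (4C−1)/(4C−4)+0.615/C = 1.1125; K_s = 1+0.5/C = 1.0394
F_a = (F_max−F_min)/2 = 502.5 N; F_m = (F_max+F_min)/2 = 627.5 N
τ_a = K_W·8F_aD/(πd³) = 1.1125 × 131.92 = 146.77 MPa
τ_m = K_s·8F_mD/(πd³) = 1.0394 × 164.74 = 171.23 MPa
Soderberg: 1/n_f = τ_a/S_se + τ_m/S_sy = 146.77/322 + 171.23/662 = 0.45580 + 0.25865 = 0.71445
n_f = 1/0.71445 = 1.4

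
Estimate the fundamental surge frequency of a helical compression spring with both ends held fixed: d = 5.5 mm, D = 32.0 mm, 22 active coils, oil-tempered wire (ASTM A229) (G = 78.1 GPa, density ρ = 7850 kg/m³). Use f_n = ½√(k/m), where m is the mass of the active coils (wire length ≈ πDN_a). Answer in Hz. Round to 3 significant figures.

86.7 Hz

k = Gd⁴/(8D³N_a) = (78.1×10³)(5.5⁴)/(8·32.0³·22) = 12.392 N/mm = 12392 N/m
Wire length L = πDN_a = π·32.0·22 = 2211.7 mm
m = ρ·(πd²/4)·L = 7850 × 23.758×10⁻⁶ m² × 2.2117 m = 0.41248 kg
f_n = ½√(k/m) = 0.5·√(12392/0.41248) = 0.5·√(30042) = 86.663 Hz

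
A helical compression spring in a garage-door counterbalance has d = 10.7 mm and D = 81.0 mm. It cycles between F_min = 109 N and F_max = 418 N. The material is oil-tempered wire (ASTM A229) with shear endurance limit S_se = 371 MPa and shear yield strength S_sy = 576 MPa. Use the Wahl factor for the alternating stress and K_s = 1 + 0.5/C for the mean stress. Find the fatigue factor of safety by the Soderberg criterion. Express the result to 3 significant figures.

6.03

C = D/d = 81.0/10.7 = 7.5701; K_W = (4C−1)/(4C−4)+0.615/C = 1.1954; K_s = 1+0.5/C = 1.0660
F_a = (F_max−F_min)/2 = 154.5 N; F_m = (F_max+F_min)/2 = 263.5 N
τ_a = K_W·8F_aD/(πd³) = 1.1954 × 26.014 = 31.097 MPa
τ_m = K_s·8F_mD/(πd³) = 1.0660 × 44.366 = 47.297 MPa
Soderberg: 1/n_f = τ_a/S_se + τ_m/S_sy = 31.097/371 + 47.297/576 = 0.08382 + 0.08211 = 0.16593
n_f = 1/0.16593 = 6.027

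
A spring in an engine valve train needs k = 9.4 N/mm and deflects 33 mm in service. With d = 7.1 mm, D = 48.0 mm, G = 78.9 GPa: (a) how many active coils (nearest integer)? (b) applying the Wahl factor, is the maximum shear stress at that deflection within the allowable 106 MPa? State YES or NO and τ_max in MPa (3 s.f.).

(a) 24 coils; (b) NO, τ_max = 130 MPa

N_a = Gd⁴/(8D³k) = (78.9×10³)(7.1⁴)/(8·48.0³·9.4) = 24.11 → N_a = 24
Actual rate k = Gd⁴/(8D³·24) = 9.4425 N/mm
Working load F = kδ = 9.4425·33 = 311.6 N
C = 48.0/7.1 = 6.7606; K_W = (4C−1)/(4C−4)+0.615/C = 1.2212
τ_max = K_W·8FD/(πd³) = 1.2212·106.42 = 129.95 MPa
τ_max > 106 MPa → exceeds allowable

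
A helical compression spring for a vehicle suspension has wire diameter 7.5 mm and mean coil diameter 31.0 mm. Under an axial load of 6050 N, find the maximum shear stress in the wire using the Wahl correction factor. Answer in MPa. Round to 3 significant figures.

1570 MPa

Spring index C = D/d = 31.0/7.5 = 4.1333
K_W = (4C−1)/(4C−4) + 0.615/C = 15.533/12.533 + 0.1488 = 1.3882
τ₀ = 8FD/(πd³) = 8·6050·31.0/(π·7.5³) = 1.5004e+06/1325.4 = 1132.1 MPa
τ_max = K·τ₀ = 1.3882 × 1132.1 = 1571.5 MPa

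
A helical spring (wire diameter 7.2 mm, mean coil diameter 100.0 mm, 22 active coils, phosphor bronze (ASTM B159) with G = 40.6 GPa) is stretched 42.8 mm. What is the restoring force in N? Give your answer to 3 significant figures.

k = Gd⁴/(8D³N_a) = (40.6×10³)(7.2⁴)/(8·100.0³·22) = 0.61993 N/mm
F = k·δ = 0.61993 × 42.8 = 26.533 N

26.5 N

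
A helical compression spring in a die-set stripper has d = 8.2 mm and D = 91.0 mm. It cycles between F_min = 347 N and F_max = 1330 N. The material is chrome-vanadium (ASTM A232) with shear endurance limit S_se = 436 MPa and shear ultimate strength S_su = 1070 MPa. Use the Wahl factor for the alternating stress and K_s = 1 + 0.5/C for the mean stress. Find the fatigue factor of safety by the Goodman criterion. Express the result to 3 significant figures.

1.14

C = D/d = 91.0/8.2 = 11.0976; K_W = (4C−1)/(4C−4)+0.615/C = 1.1297; K_s = 1+0.5/C = 1.0451
F_a = (F_max−F_min)/2 = 491.5 N; F_m = (F_max+F_min)/2 = 838.5 N
τ_a = K_W·8F_aD/(πd³) = 1.1297 × 206.57 = 233.36 MPa
τ_m = K_s·8F_mD/(πd³) = 1.0451 × 352.41 = 368.28 MPa
Goodman: 1/n_f = τ_a/S_se + τ_m/S_su = 233.36/436 + 368.28/1070 = 0.53523 + 0.34419 = 0.87942
n_f = 1/0.87942 = 1.137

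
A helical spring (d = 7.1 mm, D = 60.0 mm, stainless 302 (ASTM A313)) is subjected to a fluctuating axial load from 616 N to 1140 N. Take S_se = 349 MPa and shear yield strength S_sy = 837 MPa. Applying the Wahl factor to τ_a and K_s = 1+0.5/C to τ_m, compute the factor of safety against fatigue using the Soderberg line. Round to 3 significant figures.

1.18

C = D/d = 60.0/7.1 = 8.4507; K_W = (4C−1)/(4C−4)+0.615/C = 1.1734; K_s = 1+0.5/C = 1.0592
F_a = (F_max−F_min)/2 = 262 N; F_m = (F_max+F_min)/2 = 878 N
τ_a = K_W·8F_aD/(πd³) = 1.1734 × 111.85 = 131.24 MPa
τ_m = K_s·8F_mD/(πd³) = 1.0592 × 374.81 = 396.99 MPa
Soderberg: 1/n_f = τ_a/S_se + τ_m/S_sy = 131.24/349 + 396.99/837 = 0.37606 + 0.47430 = 0.85035
n_f = 1/0.85035 = 1.176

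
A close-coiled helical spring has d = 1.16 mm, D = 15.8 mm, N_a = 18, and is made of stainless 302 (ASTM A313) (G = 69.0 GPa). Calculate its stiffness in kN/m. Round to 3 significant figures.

0.220 kN/m

k = Gd⁴/(8D³N_a) = (69.0×10³ × 1.16⁴) / (8 × 15.8³ × 18)
  = 124934 / 567981 = 0.21996 N/mm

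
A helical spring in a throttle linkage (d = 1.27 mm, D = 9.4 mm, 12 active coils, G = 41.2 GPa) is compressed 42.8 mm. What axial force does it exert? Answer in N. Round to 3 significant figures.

57.5 N

k = Gd⁴/(8D³N_a) = (41.2×10³)(1.27⁴)/(8·9.4³·12) = 1.3442 N/mm
F = k·δ = 1.3442 × 42.8 = 57.531 N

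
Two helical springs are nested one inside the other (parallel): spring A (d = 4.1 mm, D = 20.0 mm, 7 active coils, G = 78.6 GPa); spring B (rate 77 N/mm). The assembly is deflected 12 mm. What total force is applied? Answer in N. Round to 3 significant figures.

1520 N

k_A = Gd⁴/(8D³N_a) = (78.6×10³)(4.1⁴)/(8·20.0³·7) = 49.577 N/mm
Parallel: k_eq = 49.577 + 77 = 126.58 N/mm
F = k_eq·δ = 126.58·12 = 1518.9 N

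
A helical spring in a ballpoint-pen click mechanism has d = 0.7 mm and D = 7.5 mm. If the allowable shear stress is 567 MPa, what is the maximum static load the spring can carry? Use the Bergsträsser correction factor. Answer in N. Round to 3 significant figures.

9.05 N

C = D/d = 7.5/0.7 = 10.7143
K_B = (4C+2)/(4C−3) = 44.857/39.857 = 1.1254
τ_max = K·8FD/(πd³) → F_max = τ_allow·πd³/(8DK)
F_max = 567·π·0.7³/(8·7.5·1.1254) = 610.98/67.527 = 9.048 N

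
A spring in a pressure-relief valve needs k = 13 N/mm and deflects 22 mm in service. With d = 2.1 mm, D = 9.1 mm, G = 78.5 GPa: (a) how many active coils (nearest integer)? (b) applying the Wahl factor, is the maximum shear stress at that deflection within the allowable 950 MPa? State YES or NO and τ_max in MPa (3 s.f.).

N_a = Gd⁴/(8D³k) = (78.5×10³)(2.1⁴)/(8·9.1³·13) = 19.48 → N_a = 19
Actual rate k = Gd⁴/(8D³·19) = 13.328 N/mm
Working load F = kδ = 13.328·22 = 293.23 N
C = 9.1/2.1 = 4.3333; K_W = (4C−1)/(4C−4)+0.615/C = 1.3669
τ_max = K_W·8FD/(πd³) = 1.3669·733.71 = 1002.9 MPa
τ_max > 950 MPa → exceeds allowable

(a) 19 coils; (b) NO, τ_max = 1000 MPa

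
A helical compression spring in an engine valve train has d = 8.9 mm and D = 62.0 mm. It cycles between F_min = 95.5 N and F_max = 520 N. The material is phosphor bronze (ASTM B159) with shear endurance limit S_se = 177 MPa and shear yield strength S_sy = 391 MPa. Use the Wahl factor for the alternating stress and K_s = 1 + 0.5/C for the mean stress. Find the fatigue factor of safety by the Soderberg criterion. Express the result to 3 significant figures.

C = D/d = 62.0/8.9 = 6.9663; K_W = (4C−1)/(4C−4)+0.615/C = 1.2140; K_s = 1+0.5/C = 1.0718
F_a = (F_max−F_min)/2 = 212.25 N; F_m = (F_max+F_min)/2 = 307.75 N
τ_a = K_W·8F_aD/(πd³) = 1.2140 × 47.535 = 57.706 MPa
τ_m = K_s·8F_mD/(πd³) = 1.0718 × 68.922 = 73.869 MPa
Soderberg: 1/n_f = τ_a/S_se + τ_m/S_sy = 57.706/177 + 73.869/391 = 0.32602 + 0.18892 = 0.51495
n_f = 1/0.51495 = 1.942

1.94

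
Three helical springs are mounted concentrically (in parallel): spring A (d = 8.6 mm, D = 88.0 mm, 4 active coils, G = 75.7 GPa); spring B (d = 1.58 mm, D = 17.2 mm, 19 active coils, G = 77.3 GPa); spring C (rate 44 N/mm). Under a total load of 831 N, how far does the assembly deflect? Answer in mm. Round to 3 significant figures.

13.1 mm

k_A = Gd⁴/(8D³N_a) = (75.7×10³)(8.6⁴)/(8·88.0³·4) = 18.989 N/mm
k_B = Gd⁴/(8D³N_a) = (77.3×10³)(1.58⁴)/(8·17.2³·19) = 0.62284 N/mm
Parallel: k_eq = 18.989 + 0.62284 + 44 = 63.611 N/mm
δ = F/k_eq = 831/63.611 = 13.064 mm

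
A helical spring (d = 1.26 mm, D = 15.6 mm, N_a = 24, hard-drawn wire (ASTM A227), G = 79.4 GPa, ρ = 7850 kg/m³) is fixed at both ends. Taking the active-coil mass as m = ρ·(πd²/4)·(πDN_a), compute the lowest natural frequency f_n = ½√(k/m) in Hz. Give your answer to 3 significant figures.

77.2 Hz

k = Gd⁴/(8D³N_a) = (79.4×10³)(1.26⁴)/(8·15.6³·24) = 0.27455 N/mm = 274.55 N/m
Wire length L = πDN_a = π·15.6·24 = 1176.2 mm
m = ρ·(πd²/4)·L = 7850 × 1.2469×10⁻⁶ m² × 1.1762 m = 0.011513 kg
f_n = ½√(k/m) = 0.5·√(274.55/0.011513) = 0.5·√(23847) = 77.213 Hz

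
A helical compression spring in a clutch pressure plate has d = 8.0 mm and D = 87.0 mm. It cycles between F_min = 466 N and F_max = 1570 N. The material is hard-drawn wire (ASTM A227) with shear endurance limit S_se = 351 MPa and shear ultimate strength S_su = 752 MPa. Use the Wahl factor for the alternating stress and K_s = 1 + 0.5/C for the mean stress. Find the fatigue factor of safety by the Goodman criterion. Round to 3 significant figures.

0.723

C = D/d = 87.0/8.0 = 10.8750; K_W = (4C−1)/(4C−4)+0.615/C = 1.1325; K_s = 1+0.5/C = 1.0460
F_a = (F_max−F_min)/2 = 552 N; F_m = (F_max+F_min)/2 = 1018 N
τ_a = K_W·8F_aD/(πd³) = 1.1325 × 238.85 = 270.5 MPa
τ_m = K_s·8F_mD/(πd³) = 1.0460 × 440.49 = 460.74 MPa
Goodman: 1/n_f = τ_a/S_se + τ_m/S_su = 270.5/351 + 460.74/752 = 0.77065 + 0.61269 = 1.3833
n_f = 1/1.3833 = 0.7229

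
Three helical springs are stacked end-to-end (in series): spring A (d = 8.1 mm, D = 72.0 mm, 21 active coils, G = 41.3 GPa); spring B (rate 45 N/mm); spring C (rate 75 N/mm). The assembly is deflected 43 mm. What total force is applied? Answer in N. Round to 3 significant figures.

111 N

k_A = Gd⁴/(8D³N_a) = (41.3×10³)(8.1⁴)/(8·72.0³·21) = 2.8352 N/mm
Series: 1/k_eq = 1/2.8352 + 1/45 + 1/75 = 0.38826; k_eq = 2.5756 N/mm
F = k_eq·δ = 2.5756·43 = 110.75 N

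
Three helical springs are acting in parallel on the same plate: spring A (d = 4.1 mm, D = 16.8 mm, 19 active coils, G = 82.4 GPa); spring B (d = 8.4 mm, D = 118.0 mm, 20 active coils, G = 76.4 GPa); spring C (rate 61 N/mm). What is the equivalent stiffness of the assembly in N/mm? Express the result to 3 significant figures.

k_A = Gd⁴/(8D³N_a) = (82.4×10³)(4.1⁴)/(8·16.8³·19) = 32.307 N/mm
k_B = Gd⁴/(8D³N_a) = (76.4×10³)(8.4⁴)/(8·118.0³·20) = 1.4469 N/mm
Parallel: k_eq = 32.307 + 1.4469 + 61 = 94.754 N/mm

94.8 N/mm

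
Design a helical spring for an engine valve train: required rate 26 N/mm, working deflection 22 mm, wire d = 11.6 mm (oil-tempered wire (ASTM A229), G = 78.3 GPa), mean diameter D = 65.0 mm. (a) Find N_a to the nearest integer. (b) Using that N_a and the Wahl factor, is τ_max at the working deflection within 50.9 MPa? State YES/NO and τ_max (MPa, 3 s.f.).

(a) 25 coils; (b) NO, τ_max = 76.6 MPa

N_a = Gd⁴/(8D³k) = (78.3×10³)(11.6⁴)/(8·65.0³·26) = 24.82 → N_a = 25
Actual rate k = Gd⁴/(8D³·25) = 25.812 N/mm
Working load F = kδ = 25.812·22 = 567.87 N
C = 65.0/11.6 = 5.6034; K_W = (4C−1)/(4C−4)+0.615/C = 1.2727
τ_max = K_W·8FD/(πd³) = 1.2727·60.218 = 76.638 MPa
τ_max > 50.9 MPa → exceeds allowable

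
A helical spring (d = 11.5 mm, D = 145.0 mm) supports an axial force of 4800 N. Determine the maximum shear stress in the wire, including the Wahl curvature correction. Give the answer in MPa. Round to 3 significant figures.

1300 MPa

Spring index C = D/d = 145.0/11.5 = 12.6087
K_W = (4C−1)/(4C−4) + 0.615/C = 49.435/46.435 + 0.0488 = 1.1134
τ₀ = 8FD/(πd³) = 8·4800·145.0/(π·11.5³) = 5.568e+06/4778 = 1165.3 MPa
τ_max = K·τ₀ = 1.1134 × 1165.3 = 1297.5 MPa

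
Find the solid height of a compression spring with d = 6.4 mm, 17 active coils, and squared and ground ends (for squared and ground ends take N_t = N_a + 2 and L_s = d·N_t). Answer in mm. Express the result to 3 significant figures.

squared and ground ends: N_t = N_a + 2 = 17 + 2 = 19
L_s = d·N_t = 6.4 × 19 = 121.6 mm

122 mm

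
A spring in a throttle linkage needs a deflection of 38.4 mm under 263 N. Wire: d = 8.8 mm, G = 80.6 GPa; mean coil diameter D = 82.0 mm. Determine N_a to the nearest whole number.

16

Required rate k = F/δ = 263/38.4 = 6.849 N/mm
N_a = Gd⁴/(8D³k) = (80.6×10³ × 8.8⁴)/(8 × 82.0³ × 6.849)
    = 4.83354e+08 / 3.02104e+07 = 16 → 16 coils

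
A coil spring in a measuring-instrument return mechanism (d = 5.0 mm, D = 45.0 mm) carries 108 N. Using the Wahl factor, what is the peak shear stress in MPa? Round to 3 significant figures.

115 MPa

Spring index C = D/d = 45.0/5.0 = 9.0000
K_W = (4C−1)/(4C−4) + 0.615/C = 35.000/32.000 + 0.0683 = 1.1621
τ₀ = 8FD/(πd³) = 8·108·45.0/(π·5.0³) = 38880/392.7 = 99.007 MPa
τ_max = K·τ₀ = 1.1621 × 99.007 = 115.05 MPa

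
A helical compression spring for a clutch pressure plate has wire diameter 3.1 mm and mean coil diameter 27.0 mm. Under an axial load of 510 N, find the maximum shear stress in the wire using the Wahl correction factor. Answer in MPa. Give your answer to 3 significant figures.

1370 MPa

Spring index C = D/d = 27.0/3.1 = 8.7097
K_W = (4C−1)/(4C−4) + 0.615/C = 33.839/30.839 + 0.0706 = 1.1679
τ₀ = 8FD/(πd³) = 8·510·27.0/(π·3.1³) = 110160/93.591 = 1177 MPa
τ_max = K·τ₀ = 1.1679 × 1177 = 1374.6 MPa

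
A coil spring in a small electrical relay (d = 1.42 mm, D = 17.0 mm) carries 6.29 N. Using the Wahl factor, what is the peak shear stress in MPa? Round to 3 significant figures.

Spring index C = D/d = 17.0/1.42 = 11.9718
K_W = (4C−1)/(4C−4) + 0.615/C = 46.887/43.887 + 0.0514 = 1.1197
τ₀ = 8FD/(πd³) = 8·6.29·17.0/(π·1.42³) = 855.44/8.9953 = 95.099 MPa
τ_max = K·τ₀ = 1.1197 × 95.099 = 106.48 MPa

106 MPa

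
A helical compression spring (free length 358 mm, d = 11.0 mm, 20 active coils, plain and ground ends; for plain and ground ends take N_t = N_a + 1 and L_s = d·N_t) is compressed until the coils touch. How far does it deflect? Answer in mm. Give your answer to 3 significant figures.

N_t = 21; L_s = 11.0·21 = 231 mm
δ_solid = L₀ − L_s = 358 − 231 = 127 mm

127 mm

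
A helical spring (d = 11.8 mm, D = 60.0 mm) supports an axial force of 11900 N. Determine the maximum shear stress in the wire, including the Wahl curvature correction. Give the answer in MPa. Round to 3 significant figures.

Spring index C = D/d = 60.0/11.8 = 5.0847
K_W = (4C−1)/(4C−4) + 0.615/C = 19.339/16.339 + 0.1210 = 1.3046
τ₀ = 8FD/(πd³) = 8·11900·60.0/(π·11.8³) = 5.712e+06/5161.7 = 1106.6 MPa
τ_max = K·τ₀ = 1.3046 × 1106.6 = 1443.6 MPa

1440 MPa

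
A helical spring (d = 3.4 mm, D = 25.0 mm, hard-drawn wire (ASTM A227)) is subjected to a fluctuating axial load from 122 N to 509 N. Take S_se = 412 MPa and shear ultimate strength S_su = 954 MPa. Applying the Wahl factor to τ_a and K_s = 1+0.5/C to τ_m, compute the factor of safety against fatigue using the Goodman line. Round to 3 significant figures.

0.673

C = D/d = 25.0/3.4 = 7.3529; K_W = (4C−1)/(4C−4)+0.615/C = 1.2017; K_s = 1+0.5/C = 1.0680
F_a = (F_max−F_min)/2 = 193.5 N; F_m = (F_max+F_min)/2 = 315.5 N
τ_a = K_W·8F_aD/(πd³) = 1.2017 × 313.42 = 376.63 MPa
τ_m = K_s·8F_mD/(πd³) = 1.0680 × 511.03 = 545.78 MPa
Goodman: 1/n_f = τ_a/S_se + τ_m/S_su = 376.63/412 + 545.78/954 = 0.91416 + 0.57209 = 1.4863
n_f = 1/1.4863 = 0.6728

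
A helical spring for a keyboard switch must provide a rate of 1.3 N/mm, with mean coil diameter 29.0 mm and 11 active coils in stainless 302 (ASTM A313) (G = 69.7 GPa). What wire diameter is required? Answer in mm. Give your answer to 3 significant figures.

d = (8D³N_a·k / G)^(1/4) = (8·29.0³·11·1.3 / (69.7×10³))^0.25
  = (40.03)^0.25 = 2.5153 mm

2.52 mm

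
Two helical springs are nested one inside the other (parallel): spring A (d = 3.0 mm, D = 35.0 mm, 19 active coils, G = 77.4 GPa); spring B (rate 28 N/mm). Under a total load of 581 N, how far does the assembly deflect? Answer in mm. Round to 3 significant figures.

k_A = Gd⁴/(8D³N_a) = (77.4×10³)(3.0⁴)/(8·35.0³·19) = 0.96201 N/mm
Parallel: k_eq = 0.96201 + 28 = 28.962 N/mm
δ = F/k_eq = 581/28.962 = 20.061 mm

20.1 mm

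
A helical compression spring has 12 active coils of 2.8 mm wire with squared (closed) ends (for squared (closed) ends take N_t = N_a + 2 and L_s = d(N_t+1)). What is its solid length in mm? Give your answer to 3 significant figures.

42.0 mm

squared (closed) ends: N_t = N_a + 2 = 12 + 2 = 14
L_s = d·(N_t+1) = 2.8 × 15 = 42 mm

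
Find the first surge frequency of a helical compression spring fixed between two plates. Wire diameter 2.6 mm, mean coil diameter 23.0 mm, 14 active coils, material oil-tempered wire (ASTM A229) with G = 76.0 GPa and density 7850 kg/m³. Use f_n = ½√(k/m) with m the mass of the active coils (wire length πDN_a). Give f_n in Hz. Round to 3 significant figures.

k = Gd⁴/(8D³N_a) = (76.0×10³)(2.6⁴)/(8·23.0³·14) = 2.5486 N/mm = 2548.6 N/m
Wire length L = πDN_a = π·23.0·14 = 1011.6 mm
m = ρ·(πd²/4)·L = 7850 × 5.3093×10⁻⁶ m² × 1.0116 m = 0.042161 kg
f_n = ½√(k/m) = 0.5·√(2548.6/0.042161) = 0.5·√(60450) = 122.93 Hz

123 Hz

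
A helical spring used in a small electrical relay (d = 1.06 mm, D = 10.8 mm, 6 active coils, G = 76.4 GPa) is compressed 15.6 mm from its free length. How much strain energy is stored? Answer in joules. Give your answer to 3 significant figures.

k = Gd⁴/(8D³N_a) = (76.4×10³)(1.06⁴)/(8·10.8³·6) = 1.5952 N/mm
U = ½kδ² = 0.5 × 1.5952 × 15.6² = 194.1 N·mm = 0.1941 J

0.194 J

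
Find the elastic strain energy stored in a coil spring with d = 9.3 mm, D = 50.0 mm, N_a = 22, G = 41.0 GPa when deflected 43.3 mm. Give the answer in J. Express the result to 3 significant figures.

k = Gd⁴/(8D³N_a) = (41.0×10³)(9.3⁴)/(8·50.0³·22) = 13.941 N/mm
U = ½kδ² = 0.5 × 13.941 × 43.3² = 13069 N·mm = 13.069 J

13.1 J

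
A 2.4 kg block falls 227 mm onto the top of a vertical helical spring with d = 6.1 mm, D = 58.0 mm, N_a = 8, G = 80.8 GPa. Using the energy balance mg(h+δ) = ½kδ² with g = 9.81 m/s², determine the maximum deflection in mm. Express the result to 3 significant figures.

37.3 mm

k = Gd⁴/(8D³N_a) = (80.8×10³)(6.1⁴)/(8·58.0³·8) = 8.9591 N/mm
W = mg = 2.4 × 9.81 = 23.544 N
½kδ² − Wδ − Wh = 0 → δ = (W + √(W² + 2kWh))/k
δ = (23.544 + √(554.32 + 95764.1))/8.9591 = (23.544 + 310.35)/8.9591 = 37.269 mm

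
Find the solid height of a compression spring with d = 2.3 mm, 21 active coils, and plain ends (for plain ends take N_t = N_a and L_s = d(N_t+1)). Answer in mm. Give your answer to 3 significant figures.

50.6 mm

plain ends: N_t = N_a = 21
L_s = d·(N_t+1) = 2.3 × 22 = 50.6 mm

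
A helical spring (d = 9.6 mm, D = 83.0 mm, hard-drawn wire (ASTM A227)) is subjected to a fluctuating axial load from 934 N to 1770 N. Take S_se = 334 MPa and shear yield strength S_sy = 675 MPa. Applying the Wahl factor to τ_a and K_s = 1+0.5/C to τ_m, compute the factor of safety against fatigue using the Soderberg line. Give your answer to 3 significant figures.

C = D/d = 83.0/9.6 = 8.6458; K_W = (4C−1)/(4C−4)+0.615/C = 1.1692; K_s = 1+0.5/C = 1.0578
F_a = (F_max−F_min)/2 = 418 N; F_m = (F_max+F_min)/2 = 1352 N
τ_a = K_W·8F_aD/(πd³) = 1.1692 × 99.858 = 116.76 MPa
τ_m = K_s·8F_mD/(πd³) = 1.0578 × 322.98 = 341.66 MPa
Soderberg: 1/n_f = τ_a/S_se + τ_m/S_sy = 116.76/334 + 341.66/675 = 0.34957 + 0.50617 = 0.85574
n_f = 1/0.85574 = 1.169

1.17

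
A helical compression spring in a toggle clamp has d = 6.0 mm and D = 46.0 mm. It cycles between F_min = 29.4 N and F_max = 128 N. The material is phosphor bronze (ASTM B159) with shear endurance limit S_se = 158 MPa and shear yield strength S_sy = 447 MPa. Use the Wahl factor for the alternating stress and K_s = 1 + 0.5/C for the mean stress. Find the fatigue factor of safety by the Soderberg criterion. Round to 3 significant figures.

3.29

C = D/d = 46.0/6.0 = 7.6667; K_W = (4C−1)/(4C−4)+0.615/C = 1.1927; K_s = 1+0.5/C = 1.0652
F_a = (F_max−F_min)/2 = 49.3 N; F_m = (F_max+F_min)/2 = 78.7 N
τ_a = K_W·8F_aD/(πd³) = 1.1927 × 26.736 = 31.888 MPa
τ_m = K_s·8F_mD/(πd³) = 1.0652 × 42.679 = 45.463 MPa
Soderberg: 1/n_f = τ_a/S_se + τ_m/S_sy = 31.888/158 + 45.463/447 = 0.20182 + 0.10171 = 0.30353
n_f = 1/0.30353 = 3.295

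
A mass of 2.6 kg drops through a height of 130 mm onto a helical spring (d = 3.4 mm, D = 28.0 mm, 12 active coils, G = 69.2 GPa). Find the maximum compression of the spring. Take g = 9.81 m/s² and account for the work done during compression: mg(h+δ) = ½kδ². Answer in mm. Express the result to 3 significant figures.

k = Gd⁴/(8D³N_a) = (69.2×10³)(3.4⁴)/(8·28.0³·12) = 4.3881 N/mm
W = mg = 2.6 × 9.81 = 25.506 N
½kδ² − Wδ − Wh = 0 → δ = (W + √(W² + 2kWh))/k
δ = (25.506 + √(650.56 + 29099.9))/4.3881 = (25.506 + 172.48)/4.3881 = 45.12 mm

45.1 mm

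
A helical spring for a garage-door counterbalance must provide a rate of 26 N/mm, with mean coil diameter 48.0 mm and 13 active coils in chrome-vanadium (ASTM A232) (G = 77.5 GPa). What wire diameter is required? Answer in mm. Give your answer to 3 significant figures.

d = (8D³N_a·k / G)^(1/4) = (8·48.0³·13·26 / (77.5×10³))^0.25
  = (3858.6)^0.25 = 7.8815 mm

7.88 mm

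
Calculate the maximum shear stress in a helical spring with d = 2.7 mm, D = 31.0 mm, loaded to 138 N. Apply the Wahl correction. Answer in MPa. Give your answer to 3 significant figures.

Spring index C = D/d = 31.0/2.7 = 11.4815
K_W = (4C−1)/(4C−4) + 0.615/C = 44.926/41.926 + 0.0536 = 1.1251
τ₀ = 8FD/(πd³) = 8·138·31.0/(π·2.7³) = 34224/61.836 = 553.46 MPa
τ_max = K·τ₀ = 1.1251 × 553.46 = 622.71 MPa

623 MPa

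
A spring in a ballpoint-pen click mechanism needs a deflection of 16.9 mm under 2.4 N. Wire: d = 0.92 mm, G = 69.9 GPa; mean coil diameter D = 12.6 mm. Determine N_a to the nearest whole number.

22

Required rate k = F/δ = 2.4/16.9 = 0.14201 N/mm
N_a = Gd⁴/(8D³k) = (69.9×10³ × 0.92⁴)/(8 × 12.6³ × 0.14201)
    = 50075.9 / 2272.62 = 22.03 → 22 coils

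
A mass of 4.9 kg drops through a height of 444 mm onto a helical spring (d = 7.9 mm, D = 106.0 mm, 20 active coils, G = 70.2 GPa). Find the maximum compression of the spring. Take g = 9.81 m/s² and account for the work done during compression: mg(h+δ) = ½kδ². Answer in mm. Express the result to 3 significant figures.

209 mm

k = Gd⁴/(8D³N_a) = (70.2×10³)(7.9⁴)/(8·106.0³·20) = 1.4349 N/mm
W = mg = 4.9 × 9.81 = 48.069 N
½kδ² − Wδ − Wh = 0 → δ = (W + √(W² + 2kWh))/k
δ = (48.069 + √(2310.6 + 61247.2))/1.4349 = (48.069 + 252.11)/1.4349 = 209.2 mm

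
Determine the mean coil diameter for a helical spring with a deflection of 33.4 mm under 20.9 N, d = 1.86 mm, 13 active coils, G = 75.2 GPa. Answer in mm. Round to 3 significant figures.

Required rate k = F/δ = 20.9/33.4 = 0.62575 N/mm
D = (Gd⁴/(8N_a·k))^(1/3) = (75.2×10³·1.86⁴/(8·13·0.62575))^(1/3)
  = (13830.5)^(1/3) = 24.0037 mm

24.0 mm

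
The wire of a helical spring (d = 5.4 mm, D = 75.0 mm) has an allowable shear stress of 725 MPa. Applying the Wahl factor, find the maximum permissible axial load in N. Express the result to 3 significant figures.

542 N

C = D/d = 75.0/5.4 = 13.8889
K_W = (4C−1)/(4C−4) + 0.615/C = 54.556/51.556 + 0.0443 = 1.1025
τ_max = K·8FD/(πd³) → F_max = τ_allow·πd³/(8DK)
F_max = 725·π·5.4³/(8·75.0·1.1025) = 3.5865e+05/661.48 = 542.19 N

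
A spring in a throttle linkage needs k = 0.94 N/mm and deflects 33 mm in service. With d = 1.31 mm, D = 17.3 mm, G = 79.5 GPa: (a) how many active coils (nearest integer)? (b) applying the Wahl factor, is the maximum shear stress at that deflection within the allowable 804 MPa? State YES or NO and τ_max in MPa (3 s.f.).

(a) 6 coils; (b) YES, τ_max = 675 MPa

N_a = Gd⁴/(8D³k) = (79.5×10³)(1.31⁴)/(8·17.3³·0.94) = 6.013 → N_a = 6
Actual rate k = Gd⁴/(8D³·6) = 0.94205 N/mm
Working load F = kδ = 0.94205·33 = 31.088 N
C = 17.3/1.31 = 13.2061; K_W = (4C−1)/(4C−4)+0.615/C = 1.1080
τ_max = K_W·8FD/(πd³) = 1.1080·609.2 = 675 MPa
τ_max ≤ 804 MPa → acceptable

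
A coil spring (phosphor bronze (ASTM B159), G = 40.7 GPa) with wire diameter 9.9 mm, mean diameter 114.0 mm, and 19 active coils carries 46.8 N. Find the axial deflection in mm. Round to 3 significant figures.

k = Gd⁴/(8D³N_a) = (40.7×10³)(9.9⁴)/(8·114.0³·19) = 1.7361 N/mm
δ = F/k = 46.8 / 1.7361 = 26.957 mm

27.0 mm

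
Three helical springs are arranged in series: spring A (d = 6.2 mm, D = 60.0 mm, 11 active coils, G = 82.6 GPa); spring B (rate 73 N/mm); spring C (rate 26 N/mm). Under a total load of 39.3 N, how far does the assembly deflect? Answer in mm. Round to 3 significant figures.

8.17 mm

k_A = Gd⁴/(8D³N_a) = (82.6×10³)(6.2⁴)/(8·60.0³·11) = 6.4211 N/mm
Series: 1/k_eq = 1/6.4211 + 1/73 + 1/26 = 0.2079; k_eq = 4.8101 N/mm
δ = F/k_eq = 39.3/4.8101 = 8.1703 mm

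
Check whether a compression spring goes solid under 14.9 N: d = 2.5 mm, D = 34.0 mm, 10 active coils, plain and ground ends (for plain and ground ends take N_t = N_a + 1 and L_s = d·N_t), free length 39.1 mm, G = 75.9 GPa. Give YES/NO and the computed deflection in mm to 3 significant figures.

k = Gd⁴/(8D³N_a) = (75.9×10³)(2.5⁴)/(8·34.0³·10) = 0.94292 N/mm
N_t = 11; L_s = 2.5·11 = 27.5 mm; δ_solid = L₀ − L_s = 39.1 − 27.5 = 11.6 mm
δ = F/k = 14.9/0.94292 = 15.802 mm
δ ≥ δ_solid → spring goes solid

YES, δ = 15.8 mm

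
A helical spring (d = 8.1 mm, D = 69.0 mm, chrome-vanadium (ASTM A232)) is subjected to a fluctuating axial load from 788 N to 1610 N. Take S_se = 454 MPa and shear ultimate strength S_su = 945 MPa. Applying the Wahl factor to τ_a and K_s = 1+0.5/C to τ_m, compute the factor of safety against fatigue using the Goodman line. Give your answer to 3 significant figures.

C = D/d = 69.0/8.1 = 8.5185; K_W = (4C−1)/(4C−4)+0.615/C = 1.1719; K_s = 1+0.5/C = 1.0587
F_a = (F_max−F_min)/2 = 411 N; F_m = (F_max+F_min)/2 = 1199 N
τ_a = K_W·8F_aD/(πd³) = 1.1719 × 135.89 = 159.25 MPa
τ_m = K_s·8F_mD/(πd³) = 1.0587 × 396.42 = 419.69 MPa
Goodman: 1/n_f = τ_a/S_se + τ_m/S_su = 159.25/454 + 419.69/945 = 0.35078 + 0.44411 = 0.79489
n_f = 1/0.79489 = 1.258

1.26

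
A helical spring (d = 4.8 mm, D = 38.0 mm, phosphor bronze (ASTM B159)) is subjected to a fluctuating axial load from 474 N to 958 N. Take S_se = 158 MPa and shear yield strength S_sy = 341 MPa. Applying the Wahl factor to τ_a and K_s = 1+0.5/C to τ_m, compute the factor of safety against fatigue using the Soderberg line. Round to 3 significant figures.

C = D/d = 38.0/4.8 = 7.9167; K_W = (4C−1)/(4C−4)+0.615/C = 1.1861; K_s = 1+0.5/C = 1.0632
F_a = (F_max−F_min)/2 = 242 N; F_m = (F_max+F_min)/2 = 716 N
τ_a = K_W·8F_aD/(πd³) = 1.1861 × 211.75 = 251.16 MPa
τ_m = K_s·8F_mD/(πd³) = 1.0632 × 626.49 = 666.06 MPa
Soderberg: 1/n_f = τ_a/S_se + τ_m/S_sy = 251.16/158 + 666.06/341 = 1.58959 + 1.95324 = 3.5428
n_f = 1/3.5428 = 0.2823

0.282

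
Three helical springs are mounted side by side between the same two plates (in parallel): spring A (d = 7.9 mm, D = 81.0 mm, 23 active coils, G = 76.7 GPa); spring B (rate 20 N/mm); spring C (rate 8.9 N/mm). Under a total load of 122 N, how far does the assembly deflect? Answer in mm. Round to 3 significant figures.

3.82 mm

k_A = Gd⁴/(8D³N_a) = (76.7×10³)(7.9⁴)/(8·81.0³·23) = 3.0551 N/mm
Parallel: k_eq = 3.0551 + 20 + 8.9 = 31.955 N/mm
δ = F/k_eq = 122/31.955 = 3.8179 mm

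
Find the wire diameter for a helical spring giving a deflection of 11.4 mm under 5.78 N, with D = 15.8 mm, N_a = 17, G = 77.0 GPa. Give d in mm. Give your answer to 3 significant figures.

Required rate k = F/δ = 5.78/11.4 = 0.50702 N/mm
d = (8D³N_a·k / G)^(1/4) = (8·15.8³·17·0.50702 / (77.0×10³))^0.25
  = (3.5322)^0.25 = 1.3709 mm

1.37 mm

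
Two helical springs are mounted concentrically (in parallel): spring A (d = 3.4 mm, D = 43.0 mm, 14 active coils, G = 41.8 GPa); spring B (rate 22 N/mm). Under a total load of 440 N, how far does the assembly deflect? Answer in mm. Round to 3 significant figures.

19.4 mm

k_A = Gd⁴/(8D³N_a) = (41.8×10³)(3.4⁴)/(8·43.0³·14) = 0.62729 N/mm
Parallel: k_eq = 0.62729 + 22 = 22.627 N/mm
δ = F/k_eq = 440/22.627 = 19.446 mm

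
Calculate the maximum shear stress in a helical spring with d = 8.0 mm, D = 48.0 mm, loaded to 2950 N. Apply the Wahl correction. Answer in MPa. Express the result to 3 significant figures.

882 MPa

Spring index C = D/d = 48.0/8.0 = 6.0000
K_W = (4C−1)/(4C−4) + 0.615/C = 23.000/20.000 + 0.1025 = 1.2525
τ₀ = 8FD/(πd³) = 8·2950·48.0/(π·8.0³) = 1.1328e+06/1608.5 = 704.26 MPa
τ_max = K·τ₀ = 1.2525 × 704.26 = 882.09 MPa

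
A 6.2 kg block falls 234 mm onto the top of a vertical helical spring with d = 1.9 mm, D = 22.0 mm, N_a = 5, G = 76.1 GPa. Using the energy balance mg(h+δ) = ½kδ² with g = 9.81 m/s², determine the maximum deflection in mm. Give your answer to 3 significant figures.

140 mm

k = Gd⁴/(8D³N_a) = (76.1×10³)(1.9⁴)/(8·22.0³·5) = 2.3285 N/mm
W = mg = 6.2 × 9.81 = 60.822 N
½kδ² − Wδ − Wh = 0 → δ = (W + √(W² + 2kWh))/k
δ = (60.822 + √(3699.3 + 66279.2))/2.3285 = (60.822 + 264.53)/2.3285 = 139.73 mm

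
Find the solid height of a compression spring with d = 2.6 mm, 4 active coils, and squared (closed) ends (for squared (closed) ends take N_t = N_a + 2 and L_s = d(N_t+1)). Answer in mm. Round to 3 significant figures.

squared (closed) ends: N_t = N_a + 2 = 4 + 2 = 6
L_s = d·(N_t+1) = 2.6 × 7 = 18.2 mm

18.2 mm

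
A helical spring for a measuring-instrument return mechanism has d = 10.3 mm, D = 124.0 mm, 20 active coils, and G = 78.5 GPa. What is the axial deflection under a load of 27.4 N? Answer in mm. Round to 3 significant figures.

9.46 mm

k = Gd⁴/(8D³N_a) = (78.5×10³)(10.3⁴)/(8·124.0³·20) = 2.8962 N/mm
δ = F/k = 27.4 / 2.8962 = 9.4606 mm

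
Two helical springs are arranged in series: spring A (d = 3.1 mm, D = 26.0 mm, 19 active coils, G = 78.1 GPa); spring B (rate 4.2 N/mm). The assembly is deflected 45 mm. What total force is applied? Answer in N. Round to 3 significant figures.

74.0 N

k_A = Gd⁴/(8D³N_a) = (78.1×10³)(3.1⁴)/(8·26.0³·19) = 2.6998 N/mm
Series: 1/k_eq = 1/2.6998 + 1/4.2 = 0.60849; k_eq = 1.6434 N/mm
F = k_eq·δ = 1.6434·45 = 73.953 N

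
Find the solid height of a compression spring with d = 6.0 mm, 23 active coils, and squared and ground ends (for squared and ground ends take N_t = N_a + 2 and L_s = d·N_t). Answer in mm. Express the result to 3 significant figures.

150 mm

squared and ground ends: N_t = N_a + 2 = 23 + 2 = 25
L_s = d·N_t = 6.0 × 25 = 150 mm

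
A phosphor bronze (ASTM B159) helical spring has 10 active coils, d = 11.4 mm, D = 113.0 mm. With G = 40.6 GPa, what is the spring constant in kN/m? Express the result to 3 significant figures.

5.94 kN/m

k = Gd⁴/(8D³N_a) = (40.6×10³ × 11.4⁴) / (8 × 113.0³ × 10)
  = 6.85718e+08 / 1.15432e+08 = 5.9405 N/mm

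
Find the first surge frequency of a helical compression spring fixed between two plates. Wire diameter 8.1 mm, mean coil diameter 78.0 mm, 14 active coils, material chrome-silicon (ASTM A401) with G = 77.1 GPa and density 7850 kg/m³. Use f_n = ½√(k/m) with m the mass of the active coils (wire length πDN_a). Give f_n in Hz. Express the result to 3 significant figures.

33.5 Hz

k = Gd⁴/(8D³N_a) = (77.1×10³)(8.1⁴)/(8·78.0³·14) = 6.2444 N/mm = 6244.4 N/m
Wire length L = πDN_a = π·78.0·14 = 3430.6 mm
m = ρ·(πd²/4)·L = 7850 × 51.53×10⁻⁶ m² × 3.4306 m = 1.3877 kg
f_n = ½√(k/m) = 0.5·√(6244.4/1.3877) = 0.5·√(4499.8) = 33.54 Hz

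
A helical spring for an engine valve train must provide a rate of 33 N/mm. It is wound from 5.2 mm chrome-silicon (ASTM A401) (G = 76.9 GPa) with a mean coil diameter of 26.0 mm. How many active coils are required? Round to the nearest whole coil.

12

N_a = Gd⁴/(8D³k) = (76.9×10³ × 5.2⁴)/(8 × 26.0³ × 33)
    = 5.62263e+07 / 4.64006e+06 = 12.12 → 12 coils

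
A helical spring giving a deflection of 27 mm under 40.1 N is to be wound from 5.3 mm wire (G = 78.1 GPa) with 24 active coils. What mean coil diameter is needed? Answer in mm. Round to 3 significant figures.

60.0 mm

Required rate k = F/δ = 40.1/27 = 1.4852 N/mm
D = (Gd⁴/(8N_a·k))^(1/3) = (78.1×10³·5.3⁴/(8·24·1.4852))^(1/3)
  = (216109)^(1/3) = 60.0101 mm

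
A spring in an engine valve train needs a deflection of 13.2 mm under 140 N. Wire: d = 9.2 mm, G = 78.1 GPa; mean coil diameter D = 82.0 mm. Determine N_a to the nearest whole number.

12

Required rate k = F/δ = 140/13.2 = 10.606 N/mm
N_a = Gd⁴/(8D³k) = (78.1×10³ × 9.2⁴)/(8 × 82.0³ × 10.606)
    = 5.59503e+08 / 4.67827e+07 = 11.96 → 12 coils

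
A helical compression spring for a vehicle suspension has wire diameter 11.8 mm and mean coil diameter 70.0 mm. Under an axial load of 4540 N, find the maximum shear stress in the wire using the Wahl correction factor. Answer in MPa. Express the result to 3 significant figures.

Spring index C = D/d = 70.0/11.8 = 5.9322
K_W = (4C−1)/(4C−4) + 0.615/C = 22.729/19.729 + 0.1037 = 1.2557
τ₀ = 8FD/(πd³) = 8·4540·70.0/(π·11.8³) = 2.5424e+06/5161.7 = 492.55 MPa
τ_max = K·τ₀ = 1.2557 × 492.55 = 618.51 MPa

619 MPa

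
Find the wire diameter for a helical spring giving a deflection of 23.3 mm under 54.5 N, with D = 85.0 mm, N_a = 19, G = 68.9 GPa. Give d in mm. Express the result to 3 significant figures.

7.50 mm

Required rate k = F/δ = 54.5/23.3 = 2.3391 N/mm
d = (8D³N_a·k / G)^(1/4) = (8·85.0³·19·2.3391 / (68.9×10³))^0.25
  = (3169)^0.25 = 7.5029 mm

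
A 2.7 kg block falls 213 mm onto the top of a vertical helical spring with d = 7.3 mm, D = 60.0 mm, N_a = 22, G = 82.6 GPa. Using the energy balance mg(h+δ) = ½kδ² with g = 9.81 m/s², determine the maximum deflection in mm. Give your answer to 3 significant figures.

47.3 mm

k = Gd⁴/(8D³N_a) = (82.6×10³)(7.3⁴)/(8·60.0³·22) = 6.1703 N/mm
W = mg = 2.7 × 9.81 = 26.487 N
½kδ² − Wδ − Wh = 0 → δ = (W + √(W² + 2kWh))/k
δ = (26.487 + √(701.56 + 69622.2))/6.1703 = (26.487 + 265.19)/6.1703 = 47.271 mm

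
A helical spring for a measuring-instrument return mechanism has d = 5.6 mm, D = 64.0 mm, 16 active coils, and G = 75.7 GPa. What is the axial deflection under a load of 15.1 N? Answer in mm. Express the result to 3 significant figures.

k = Gd⁴/(8D³N_a) = (75.7×10³)(5.6⁴)/(8·64.0³·16) = 2.2187 N/mm
δ = F/k = 15.1 / 2.2187 = 6.8058 mm

6.81 mm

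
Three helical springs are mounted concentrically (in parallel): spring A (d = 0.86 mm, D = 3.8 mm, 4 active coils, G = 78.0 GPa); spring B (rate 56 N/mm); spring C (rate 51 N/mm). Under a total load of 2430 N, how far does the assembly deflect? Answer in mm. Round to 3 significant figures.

k_A = Gd⁴/(8D³N_a) = (78.0×10³)(0.86⁴)/(8·3.8³·4) = 24.299 N/mm
Parallel: k_eq = 24.299 + 56 + 51 = 131.3 N/mm
δ = F/k_eq = 2430/131.3 = 18.507 mm

18.5 mm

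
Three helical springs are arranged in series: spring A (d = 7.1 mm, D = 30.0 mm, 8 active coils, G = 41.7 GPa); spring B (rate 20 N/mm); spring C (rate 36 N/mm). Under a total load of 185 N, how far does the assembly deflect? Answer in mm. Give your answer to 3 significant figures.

k_A = Gd⁴/(8D³N_a) = (41.7×10³)(7.1⁴)/(8·30.0³·8) = 61.323 N/mm
Series: 1/k_eq = 1/61.323 + 1/20 + 1/36 = 0.094085; k_eq = 10.629 N/mm
δ = F/k_eq = 185/10.629 = 17.406 mm

17.4 mm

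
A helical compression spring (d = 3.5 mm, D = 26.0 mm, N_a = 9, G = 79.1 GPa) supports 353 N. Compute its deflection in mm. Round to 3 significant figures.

k = Gd⁴/(8D³N_a) = (79.1×10³)(3.5⁴)/(8·26.0³·9) = 9.3799 N/mm
δ = F/k = 353 / 9.3799 = 37.634 mm

37.6 mm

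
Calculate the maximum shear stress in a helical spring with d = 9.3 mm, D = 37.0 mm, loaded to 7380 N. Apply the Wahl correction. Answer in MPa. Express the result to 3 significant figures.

1220 MPa

Spring index C = D/d = 37.0/9.3 = 3.9785
K_W = (4C−1)/(4C−4) + 0.615/C = 14.914/11.914 + 0.1546 = 1.4064
τ₀ = 8FD/(πd³) = 8·7380·37.0/(π·9.3³) = 2.18448e+06/2527 = 864.47 MPa
τ_max = K·τ₀ = 1.4064 × 864.47 = 1215.8 MPa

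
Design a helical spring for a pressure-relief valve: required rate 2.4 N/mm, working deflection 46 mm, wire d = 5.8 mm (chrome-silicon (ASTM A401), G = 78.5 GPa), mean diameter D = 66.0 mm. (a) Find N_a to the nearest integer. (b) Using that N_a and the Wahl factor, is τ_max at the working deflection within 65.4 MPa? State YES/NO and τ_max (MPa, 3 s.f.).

N_a = Gd⁴/(8D³k) = (78.5×10³)(5.8⁴)/(8·66.0³·2.4) = 16.09 → N_a = 16
Actual rate k = Gd⁴/(8D³·16) = 2.414 N/mm
Working load F = kδ = 2.414·46 = 111.04 N
C = 66.0/5.8 = 11.3793; K_W = (4C−1)/(4C−4)+0.615/C = 1.1263
τ_max = K_W·8FD/(πd³) = 1.1263·95.653 = 107.73 MPa
τ_max > 65.4 MPa → exceeds allowable

(a) 16 coils; (b) NO, τ_max = 108 MPa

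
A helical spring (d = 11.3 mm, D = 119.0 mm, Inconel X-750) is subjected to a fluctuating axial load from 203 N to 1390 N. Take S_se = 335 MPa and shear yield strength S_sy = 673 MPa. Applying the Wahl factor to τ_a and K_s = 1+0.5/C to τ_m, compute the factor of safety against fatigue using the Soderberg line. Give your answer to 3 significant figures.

1.46

C = D/d = 119.0/11.3 = 10.5310; K_W = (4C−1)/(4C−4)+0.615/C = 1.1371; K_s = 1+0.5/C = 1.0475
F_a = (F_max−F_min)/2 = 593.5 N; F_m = (F_max+F_min)/2 = 796.5 N
τ_a = K_W·8F_aD/(πd³) = 1.1371 × 124.64 = 141.73 MPa
τ_m = K_s·8F_mD/(πd³) = 1.0475 × 167.28 = 175.22 MPa
Soderberg: 1/n_f = τ_a/S_se + τ_m/S_sy = 141.73/335 + 175.22/673 = 0.42308 + 0.26036 = 0.68344
n_f = 1/0.68344 = 1.463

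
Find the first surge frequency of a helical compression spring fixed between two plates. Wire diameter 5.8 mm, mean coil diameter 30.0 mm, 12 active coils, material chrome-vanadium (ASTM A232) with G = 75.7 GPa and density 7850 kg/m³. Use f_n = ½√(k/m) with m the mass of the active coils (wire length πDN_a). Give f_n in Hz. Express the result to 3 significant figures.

k = Gd⁴/(8D³N_a) = (75.7×10³)(5.8⁴)/(8·30.0³·12) = 33.05 N/mm = 33050 N/m
Wire length L = πDN_a = π·30.0·12 = 1131 mm
m = ρ·(πd²/4)·L = 7850 × 26.421×10⁻⁶ m² × 1.131 m = 0.23457 kg
f_n = ½√(k/m) = 0.5·√(33050/0.23457) = 0.5·√(1.409e+05) = 187.68 Hz

188 Hz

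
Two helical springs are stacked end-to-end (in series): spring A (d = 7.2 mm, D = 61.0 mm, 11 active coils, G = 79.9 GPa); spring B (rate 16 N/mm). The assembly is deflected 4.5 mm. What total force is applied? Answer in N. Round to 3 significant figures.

28.9 N

k_A = Gd⁴/(8D³N_a) = (79.9×10³)(7.2⁴)/(8·61.0³·11) = 10.75 N/mm
Series: 1/k_eq = 1/10.75 + 1/16 = 0.15552; k_eq = 6.4299 N/mm
F = k_eq·δ = 6.4299·4.5 = 28.934 N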